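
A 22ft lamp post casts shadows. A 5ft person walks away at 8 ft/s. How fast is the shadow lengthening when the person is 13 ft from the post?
40/17 ft/s

By similar triangles: 22/(x+s) = 5/s
Solving: s = 5x/17
ds/dt = 5/17 · dx/dt = 5/17 · 8 = 40/17 ft/s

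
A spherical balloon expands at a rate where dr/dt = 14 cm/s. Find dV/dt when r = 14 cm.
10976π cm³/s

V = (4/3)πr³
dV/dt = dV/dr · dr/dt = 4πr² · 14
At r = 14: dV/dt = 10976π cm³/s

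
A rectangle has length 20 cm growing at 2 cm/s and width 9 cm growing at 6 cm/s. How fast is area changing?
138 cm²/s

A = lw
dA/dt = w·dl/dt + l·dw/dt = 9·2 + 20·6 = 138 cm²/s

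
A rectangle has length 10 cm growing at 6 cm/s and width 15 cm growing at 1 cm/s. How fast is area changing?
100 cm²/s

A = lw
dA/dt = w·dl/dt + l·dw/dt = 15·6 + 10·1 = 100 cm²/s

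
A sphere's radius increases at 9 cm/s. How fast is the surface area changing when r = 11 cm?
792π cm²/s

S = 4πr²
dS/dt = dS/dr · dr/dt = 8πr · 9
At r = 11: dS/dt = 792π cm²/s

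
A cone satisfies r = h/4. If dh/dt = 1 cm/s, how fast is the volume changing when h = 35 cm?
1225π/16 cm³/s

V = (1/3)π(h/4)²h = πh³/48
dV/dt = πh²/16 · 1
At h = 35: dV/dt = 1225π/16 cm³/s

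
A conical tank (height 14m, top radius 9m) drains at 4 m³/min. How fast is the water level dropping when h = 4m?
49/(81π) ≈ 0.1926 m/min

r/h = 9/14, so r = (9/14)h
V = (1/3)πr²h = (1/3)π((9/14)h)²h = (27/196)πh³
dV/dh = (81/196)πh²
dh/dt = (dV/dt)/(dV/dh) = -4/((81/196)π·4²) = -49/(81π) m/min
The level is dropping at 49/(81π) ≈ 0.1926 m/min.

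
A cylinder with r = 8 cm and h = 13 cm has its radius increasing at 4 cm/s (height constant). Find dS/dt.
232π cm²/s

S = 2πrh + 2πr² (lateral + bases)
dS/dt = (2πh + 4πr)·dr/dt = (2π·13 + 4π·8)·4
= 232π cm²/s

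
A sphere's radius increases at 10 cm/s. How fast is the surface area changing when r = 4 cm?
320π cm²/s

S = 4πr²
dS/dt = dS/dr · dr/dt = 8πr · 10
At r = 4: dS/dt = 320π cm²/s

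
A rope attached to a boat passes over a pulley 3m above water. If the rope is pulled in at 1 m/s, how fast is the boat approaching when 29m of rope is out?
29√13/104 ≈ 1.005 m/s

rope² = x² + 3²
x = √(29² - 3²) = 8√13
dx/dt = (rope/x) · d(rope)/dt = (29/(8√13)) · (-1) = -29√13/104 m/s
The boat approaches at 29√13/104 ≈ 1.005 m/s.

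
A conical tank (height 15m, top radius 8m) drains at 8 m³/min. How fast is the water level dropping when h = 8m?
225/(512π) ≈ 0.1399 m/min

r/h = 8/15, so r = (8/15)h
V = (1/3)πr²h = (1/3)π((8/15)h)²h = (64/675)πh³
dV/dh = (64/225)πh²
dh/dt = (dV/dt)/(dV/dh) = -8/((64/225)π·8²) = -225/(512π) m/min
The level is dropping at 225/(512π) ≈ 0.1399 m/min.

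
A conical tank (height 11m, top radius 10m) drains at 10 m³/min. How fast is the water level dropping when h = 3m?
121/(90π) ≈ 0.4279 m/min

r/h = 10/11, so r = (10/11)h
V = (1/3)πr²h = (1/3)π((10/11)h)²h = (100/363)πh³
dV/dh = (100/121)πh²
dh/dt = (dV/dt)/(dV/dh) = -10/((100/121)π·3²) = -121/(90π) m/min
The level is dropping at 121/(90π) ≈ 0.4279 m/min.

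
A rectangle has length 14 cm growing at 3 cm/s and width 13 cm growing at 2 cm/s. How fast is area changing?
67 cm²/s

A = lw
dA/dt = w·dl/dt + l·dw/dt = 13·3 + 14·2 = 67 cm²/s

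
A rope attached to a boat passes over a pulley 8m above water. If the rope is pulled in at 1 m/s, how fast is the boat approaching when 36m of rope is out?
9√77/77 ≈ 1.026 m/s

rope² = x² + 8²
x = √(36² - 8²) = 4√77
dx/dt = (rope/x) · d(rope)/dt = (36/(4√77)) · (-1) = -9√77/77 m/s
The boat approaches at 9√77/77 ≈ 1.026 m/s.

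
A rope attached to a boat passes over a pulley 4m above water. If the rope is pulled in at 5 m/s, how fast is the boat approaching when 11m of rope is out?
11√105/21 ≈ 5.367 m/s

rope² = x² + 4²
x = √(11² - 4²) = √105
dx/dt = (rope/x) · d(rope)/dt = (11/√105) · (-5) = -11√105/21 m/s
The boat approaches at 11√105/21 ≈ 5.367 m/s.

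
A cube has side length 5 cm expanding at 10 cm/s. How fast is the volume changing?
750 cm³/s

V = s³
dV/dt = 3s² · ds/dt = 3·5²·10 = 750 cm³/s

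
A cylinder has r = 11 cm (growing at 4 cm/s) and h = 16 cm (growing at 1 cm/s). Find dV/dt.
1529π cm³/s

V = πr²h
dV/dt = 2πrh·dr/dt + πr²·dh/dt
= 2π(11)(16)(4) + π(11)²(1)
= 1529π cm³/s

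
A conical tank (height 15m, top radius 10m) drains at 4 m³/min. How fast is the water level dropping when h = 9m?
1/(9π) ≈ 0.03537 m/min

r/h = 10/15, so r = (2/3)h
V = (1/3)πr²h = (1/3)π((2/3)h)²h = (4/27)πh³
dV/dh = (4/9)πh²
dh/dt = (dV/dt)/(dV/dh) = -4/((4/9)π·9²) = -1/(9π) m/min
The level is dropping at 1/(9π) ≈ 0.03537 m/min.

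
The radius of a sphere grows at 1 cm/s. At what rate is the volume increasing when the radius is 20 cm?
1600π cm³/s

V = (4/3)πr³
dV/dt = dV/dr · dr/dt = 4πr² · 1
At r = 20: dV/dt = 1600π cm³/s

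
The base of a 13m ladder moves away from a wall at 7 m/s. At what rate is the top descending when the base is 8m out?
8√105/15 ≈ 5.465 m/s

x² + y² = 13²
2x·dx/dt + 2y·dy/dt = 0
dy/dt = -x/y · dx/dt = -8/√105 · 7 = -8√105/15 m/s
The top is descending at 8√105/15 ≈ 5.465 m/s.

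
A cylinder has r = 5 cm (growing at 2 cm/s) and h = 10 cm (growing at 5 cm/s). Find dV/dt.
325π cm³/s

V = πr²h
dV/dt = 2πrh·dr/dt + πr²·dh/dt
= 2π(5)(10)(2) + π(5)²(5)
= 325π cm³/s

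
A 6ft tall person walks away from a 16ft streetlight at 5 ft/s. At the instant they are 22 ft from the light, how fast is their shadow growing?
3 ft/s

By similar triangles: 16/(x+s) = 6/s
Solving: s = 6x/10
ds/dt = 6/10 · dx/dt = 3/5 · 5 = 3 ft/s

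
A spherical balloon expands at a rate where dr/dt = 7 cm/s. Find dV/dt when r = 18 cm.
9072π cm³/s

V = (4/3)πr³
dV/dt = dV/dr · dr/dt = 4πr² · 7
At r = 18: dV/dt = 9072π cm³/s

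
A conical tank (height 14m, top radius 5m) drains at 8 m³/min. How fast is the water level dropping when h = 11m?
1568/(3025π) ≈ 0.165 m/min

r/h = 5/14, so r = (5/14)h
V = (1/3)πr²h = (1/3)π((5/14)h)²h = (25/588)πh³
dV/dh = (25/196)πh²
dh/dt = (dV/dt)/(dV/dh) = -8/((25/196)π·11²) = -1568/(3025π) m/min
The level is dropping at 1568/(3025π) ≈ 0.165 m/min.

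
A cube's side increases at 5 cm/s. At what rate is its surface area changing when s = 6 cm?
360 cm²/s

A = 6s²
dA/dt = 12s · ds/dt = 12·6·5 = 360 cm²/s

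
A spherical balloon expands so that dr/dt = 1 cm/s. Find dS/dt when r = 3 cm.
24π cm²/s

S = 4πr²
dS/dt = dS/dr · dr/dt = 8πr · 1
At r = 3: dS/dt = 24π cm²/s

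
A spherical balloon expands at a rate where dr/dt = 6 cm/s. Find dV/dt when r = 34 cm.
27744π cm³/s

V = (4/3)πr³
dV/dt = dV/dr · dr/dt = 4πr² · 6
At r = 34: dV/dt = 27744π cm³/s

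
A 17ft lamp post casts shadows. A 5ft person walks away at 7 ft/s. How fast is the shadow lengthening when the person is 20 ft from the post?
35/12 ft/s

By similar triangles: 17/(x+s) = 5/s
Solving: s = 5x/12
ds/dt = 5/12 · dx/dt = 5/12 · 7 = 35/12 ft/s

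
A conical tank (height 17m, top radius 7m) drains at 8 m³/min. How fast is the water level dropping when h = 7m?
2312/(2401π) ≈ 0.3065 m/min

r/h = 7/17, so r = (7/17)h
V = (1/3)πr²h = (1/3)π((7/17)h)²h = (49/867)πh³
dV/dh = (49/289)πh²
dh/dt = (dV/dt)/(dV/dh) = -8/((49/289)π·7²) = -2312/(2401π) m/min
The level is dropping at 2312/(2401π) ≈ 0.3065 m/min.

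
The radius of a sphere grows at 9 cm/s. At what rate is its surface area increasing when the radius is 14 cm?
1008π cm²/s

S = 4πr²
dS/dt = dS/dr · dr/dt = 8πr · 9
At r = 14: dS/dt = 1008π cm²/s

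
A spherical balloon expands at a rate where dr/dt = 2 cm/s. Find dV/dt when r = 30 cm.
7200π cm³/s

V = (4/3)πr³
dV/dt = dV/dr · dr/dt = 4πr² · 2
At r = 30: dV/dt = 7200π cm³/s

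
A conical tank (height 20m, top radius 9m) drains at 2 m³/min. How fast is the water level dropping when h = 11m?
800/(9801π) ≈ 0.02598 m/min

r/h = 9/20, so r = (9/20)h
V = (1/3)πr²h = (1/3)π((9/20)h)²h = (27/400)πh³
dV/dh = (81/400)πh²
dh/dt = (dV/dt)/(dV/dh) = -2/((81/400)π·11²) = -800/(9801π) m/min
The level is dropping at 800/(9801π) ≈ 0.02598 m/min.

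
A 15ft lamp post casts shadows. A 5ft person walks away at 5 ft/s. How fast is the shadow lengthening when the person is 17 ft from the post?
5/2 ft/s

By similar triangles: 15/(x+s) = 5/s
Solving: s = 5x/10
ds/dt = 5/10 · dx/dt = 1/2 · 5 = 5/2 ft/s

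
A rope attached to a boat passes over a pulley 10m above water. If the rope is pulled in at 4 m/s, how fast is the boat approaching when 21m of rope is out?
84√341/341 ≈ 4.549 m/s

rope² = x² + 10²
x = √(21² - 10²) = √341
dx/dt = (rope/x) · d(rope)/dt = (21/√341) · (-4) = -84√341/341 m/s
The boat approaches at 84√341/341 ≈ 4.549 m/s.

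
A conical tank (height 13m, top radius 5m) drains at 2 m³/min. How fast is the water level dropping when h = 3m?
338/(225π) ≈ 0.4782 m/min

r/h = 5/13, so r = (5/13)h
V = (1/3)πr²h = (1/3)π((5/13)h)²h = (25/507)πh³
dV/dh = (25/169)πh²
dh/dt = (dV/dt)/(dV/dh) = -2/((25/169)π·3²) = -338/(225π) m/min
The level is dropping at 338/(225π) ≈ 0.4782 m/min.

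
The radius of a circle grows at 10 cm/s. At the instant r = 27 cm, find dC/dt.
20π cm/s

C = 2πr
dC/dt = 2π · dr/dt = 2π · 10 = 20π cm/s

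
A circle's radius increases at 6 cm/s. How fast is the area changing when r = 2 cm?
24π cm²/s

A = πr²
dA/dt = 2πr · dr/dt = 2π(2)(6) = 24π cm²/s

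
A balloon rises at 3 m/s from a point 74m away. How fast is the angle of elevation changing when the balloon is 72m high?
0.020826 rad/s

tan(θ) = y/74
sec²(θ) · dθ/dt = (1/74) · dy/dt
dθ/dt = cos²(θ)/74 · 3 = 74/(74² + 72²) · 3
dθ/dt = 0.020826 rad/s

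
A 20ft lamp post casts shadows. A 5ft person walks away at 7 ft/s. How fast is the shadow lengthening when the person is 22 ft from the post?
7/3 ft/s

By similar triangles: 20/(x+s) = 5/s
Solving: s = 5x/15
ds/dt = 5/15 · dx/dt = 1/3 · 7 = 7/3 ft/s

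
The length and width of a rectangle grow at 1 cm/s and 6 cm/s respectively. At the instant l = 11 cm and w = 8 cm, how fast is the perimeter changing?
14 cm/s

P = 2(l + w)
dP/dt = 2(dl/dt + dw/dt) = 2(1 + 6) = 14 cm/s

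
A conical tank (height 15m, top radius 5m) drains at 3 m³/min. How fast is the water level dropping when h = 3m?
3/π ≈ 0.9549 m/min

r/h = 5/15, so r = (1/3)h
V = (1/3)πr²h = (1/3)π((1/3)h)²h = (1/27)πh³
dV/dh = (1/9)πh²
dh/dt = (dV/dt)/(dV/dh) = -3/((1/9)π·3²) = -3/π m/min
The level is dropping at 3/π ≈ 0.9549 m/min.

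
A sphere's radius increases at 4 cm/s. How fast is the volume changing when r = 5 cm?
400π cm³/s

V = (4/3)πr³
dV/dt = dV/dr · dr/dt = 4πr² · 4
At r = 5: dV/dt = 400π cm³/s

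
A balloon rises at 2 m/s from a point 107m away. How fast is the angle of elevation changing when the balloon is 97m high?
0.01026 rad/s

tan(θ) = y/107
sec²(θ) · dθ/dt = (1/107) · dy/dt
dθ/dt = cos²(θ)/107 · 2 = 107/(107² + 97²) · 2
dθ/dt = 0.01026 rad/s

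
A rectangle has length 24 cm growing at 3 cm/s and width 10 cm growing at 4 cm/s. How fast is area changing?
126 cm²/s

A = lw
dA/dt = w·dl/dt + l·dw/dt = 10·3 + 24·4 = 126 cm²/s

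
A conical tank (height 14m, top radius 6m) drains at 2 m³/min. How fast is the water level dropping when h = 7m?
2/(9π) ≈ 0.07074 m/min

r/h = 6/14, so r = (3/7)h
V = (1/3)πr²h = (1/3)π((3/7)h)²h = (3/49)πh³
dV/dh = (9/49)πh²
dh/dt = (dV/dt)/(dV/dh) = -2/((9/49)π·7²) = -2/(9π) m/min
The level is dropping at 2/(9π) ≈ 0.07074 m/min.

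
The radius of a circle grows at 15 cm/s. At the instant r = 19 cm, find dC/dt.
30π cm/s

C = 2πr
dC/dt = 2π · dr/dt = 2π · 15 = 30π cm/s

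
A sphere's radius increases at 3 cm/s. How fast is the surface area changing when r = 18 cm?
432π cm²/s

S = 4πr²
dS/dt = dS/dr · dr/dt = 8πr · 3
At r = 18: dS/dt = 432π cm²/s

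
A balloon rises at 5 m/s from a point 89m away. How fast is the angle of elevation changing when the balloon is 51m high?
0.042292 rad/s

tan(θ) = y/89
sec²(θ) · dθ/dt = (1/89) · dy/dt
dθ/dt = cos²(θ)/89 · 5 = 89/(89² + 51²) · 5
dθ/dt = 0.042292 rad/s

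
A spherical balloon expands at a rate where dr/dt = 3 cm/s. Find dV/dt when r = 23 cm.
6348π cm³/s

V = (4/3)πr³
dV/dt = dV/dr · dr/dt = 4πr² · 3
At r = 23: dV/dt = 6348π cm³/s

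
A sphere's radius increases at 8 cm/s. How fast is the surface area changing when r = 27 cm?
1728π cm²/s

S = 4πr²
dS/dt = dS/dr · dr/dt = 8πr · 8
At r = 27: dS/dt = 1728π cm²/s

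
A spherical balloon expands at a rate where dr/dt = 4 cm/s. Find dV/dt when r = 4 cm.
256π cm³/s

V = (4/3)πr³
dV/dt = dV/dr · dr/dt = 4πr² · 4
At r = 4: dV/dt = 256π cm³/s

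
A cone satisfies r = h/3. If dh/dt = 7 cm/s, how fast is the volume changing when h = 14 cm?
1372π/9 cm³/s

V = (1/3)π(h/3)²h = πh³/27
dV/dt = πh²/9 · 7
At h = 14: dV/dt = 1372π/9 cm³/s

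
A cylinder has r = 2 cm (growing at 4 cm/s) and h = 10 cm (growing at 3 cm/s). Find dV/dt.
172π cm³/s

V = πr²h
dV/dt = 2πrh·dr/dt + πr²·dh/dt
= 2π(2)(10)(4) + π(2)²(3)
= 172π cm³/s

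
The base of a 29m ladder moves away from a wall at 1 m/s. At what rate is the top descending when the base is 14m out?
14√645/645 ≈ 0.5512 m/s

x² + y² = 29²
2x·dx/dt + 2y·dy/dt = 0
dy/dt = -x/y · dx/dt = -14/√645 · 1 = -14√645/645 m/s
The top is descending at 14√645/645 ≈ 0.5512 m/s.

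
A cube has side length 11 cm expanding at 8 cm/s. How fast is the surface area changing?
1056 cm²/s

A = 6s²
dA/dt = 12s · ds/dt = 12·11·8 = 1056 cm²/s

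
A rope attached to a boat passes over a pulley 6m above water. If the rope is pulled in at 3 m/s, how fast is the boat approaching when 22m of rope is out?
33√7/28 ≈ 3.118 m/s

rope² = x² + 6²
x = √(22² - 6²) = 8√7
dx/dt = (rope/x) · d(rope)/dt = (22/(8√7)) · (-3) = -33√7/28 m/s
The boat approaches at 33√7/28 ≈ 3.118 m/s.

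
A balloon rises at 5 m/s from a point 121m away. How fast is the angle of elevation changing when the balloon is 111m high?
0.022439 rad/s

tan(θ) = y/121
sec²(θ) · dθ/dt = (1/121) · dy/dt
dθ/dt = cos²(θ)/121 · 5 = 121/(121² + 111²) · 5
dθ/dt = 0.022439 rad/s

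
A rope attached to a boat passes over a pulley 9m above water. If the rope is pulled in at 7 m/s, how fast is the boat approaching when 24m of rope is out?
56√55/55 ≈ 7.551 m/s

rope² = x² + 9²
x = √(24² - 9²) = 3√55
dx/dt = (rope/x) · d(rope)/dt = (24/(3√55)) · (-7) = -56√55/55 m/s
The boat approaches at 56√55/55 ≈ 7.551 m/s.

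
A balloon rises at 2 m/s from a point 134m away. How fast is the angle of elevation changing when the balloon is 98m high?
0.009724 rad/s

tan(θ) = y/134
sec²(θ) · dθ/dt = (1/134) · dy/dt
dθ/dt = cos²(θ)/134 · 2 = 134/(134² + 98²) · 2
dθ/dt = 0.009724 rad/s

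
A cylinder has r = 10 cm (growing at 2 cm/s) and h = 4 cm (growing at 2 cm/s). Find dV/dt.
360π cm³/s

V = πr²h
dV/dt = 2πrh·dr/dt + πr²·dh/dt
= 2π(10)(4)(2) + π(10)²(2)
= 360π cm³/s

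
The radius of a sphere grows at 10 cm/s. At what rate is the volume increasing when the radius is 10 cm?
4000π cm³/s

V = (4/3)πr³
dV/dt = dV/dr · dr/dt = 4πr² · 10
At r = 10: dV/dt = 4000π cm³/s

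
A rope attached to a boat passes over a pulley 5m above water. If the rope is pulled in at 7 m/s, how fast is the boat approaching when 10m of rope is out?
14√3/3 ≈ 8.083 m/s

rope² = x² + 5²
x = √(10² - 5²) = 5√3
dx/dt = (rope/x) · d(rope)/dt = (10/(5√3)) · (-7) = -14√3/3 m/s
The boat approaches at 14√3/3 ≈ 8.083 m/s.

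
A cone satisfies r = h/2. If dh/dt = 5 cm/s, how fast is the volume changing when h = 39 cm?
7605π/4 cm³/s

V = (1/3)π(h/2)²h = πh³/12
dV/dt = πh²/4 · 5
At h = 39: dV/dt = 7605π/4 cm³/s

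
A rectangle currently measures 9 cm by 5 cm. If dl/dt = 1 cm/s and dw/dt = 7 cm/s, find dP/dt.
16 cm/s

P = 2(l + w)
dP/dt = 2(dl/dt + dw/dt) = 2(1 + 7) = 16 cm/s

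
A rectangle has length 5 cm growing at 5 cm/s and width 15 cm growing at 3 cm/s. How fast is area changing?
90 cm²/s

A = lw
dA/dt = w·dl/dt + l·dw/dt = 15·5 + 5·3 = 90 cm²/s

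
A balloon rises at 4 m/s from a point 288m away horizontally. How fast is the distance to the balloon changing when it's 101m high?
404√93145/93145 ≈ 1.324 m/s

z² = 288² + y²
z = √(288² + 101²) = √93145
dz/dt = y/z · dy/dt = 101/√93145 · 4 = 404√93145/93145 ≈ 1.324 m/s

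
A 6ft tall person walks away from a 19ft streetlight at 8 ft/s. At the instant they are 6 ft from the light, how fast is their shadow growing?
48/13 ft/s

By similar triangles: 19/(x+s) = 6/s
Solving: s = 6x/13
ds/dt = 6/13 · dx/dt = 6/13 · 8 = 48/13 ft/s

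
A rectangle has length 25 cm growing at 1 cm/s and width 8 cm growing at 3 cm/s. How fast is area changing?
83 cm²/s

A = lw
dA/dt = w·dl/dt + l·dw/dt = 8·1 + 25·3 = 83 cm²/s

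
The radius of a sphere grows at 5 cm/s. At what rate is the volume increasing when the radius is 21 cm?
8820π cm³/s

V = (4/3)πr³
dV/dt = dV/dr · dr/dt = 4πr² · 5
At r = 21: dV/dt = 8820π cm³/s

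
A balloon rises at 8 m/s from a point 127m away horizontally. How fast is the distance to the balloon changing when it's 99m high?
396√25930/12965 ≈ 4.918 m/s

z² = 127² + y²
z = √(127² + 99²) = √25930
dz/dt = y/z · dy/dt = 99/√25930 · 8 = 396√25930/12965 ≈ 4.918 m/s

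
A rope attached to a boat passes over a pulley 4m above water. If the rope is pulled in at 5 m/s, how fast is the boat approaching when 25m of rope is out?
125√609/609 ≈ 5.065 m/s

rope² = x² + 4²
x = √(25² - 4²) = √609
dx/dt = (rope/x) · d(rope)/dt = (25/√609) · (-5) = -125√609/609 m/s
The boat approaches at 125√609/609 ≈ 5.065 m/s.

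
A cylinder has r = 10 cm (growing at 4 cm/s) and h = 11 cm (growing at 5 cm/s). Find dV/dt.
1380π cm³/s

V = πr²h
dV/dt = 2πrh·dr/dt + πr²·dh/dt
= 2π(10)(11)(4) + π(10)²(5)
= 1380π cm³/s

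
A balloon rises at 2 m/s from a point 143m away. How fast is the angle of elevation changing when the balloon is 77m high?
0.010842 rad/s

tan(θ) = y/143
sec²(θ) · dθ/dt = (1/143) · dy/dt
dθ/dt = cos²(θ)/143 · 2 = 143/(143² + 77²) · 2
dθ/dt = 0.010842 rad/s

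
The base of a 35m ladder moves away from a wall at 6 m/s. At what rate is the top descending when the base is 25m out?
5√6/2 ≈ 6.124 m/s

x² + y² = 35²
2x·dx/dt + 2y·dy/dt = 0
dy/dt = -x/y · dx/dt = -25/(10√6) · 6 = -5√6/2 m/s
The top is descending at 5√6/2 ≈ 6.124 m/s.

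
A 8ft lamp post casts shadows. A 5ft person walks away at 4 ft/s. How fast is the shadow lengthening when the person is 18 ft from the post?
20/3 ft/s

By similar triangles: 8/(x+s) = 5/s
Solving: s = 5x/3
ds/dt = 5/3 · dx/dt = 5/3 · 4 = 20/3 ft/s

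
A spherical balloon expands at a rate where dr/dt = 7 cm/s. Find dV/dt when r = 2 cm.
112π cm³/s

V = (4/3)πr³
dV/dt = dV/dr · dr/dt = 4πr² · 7
At r = 2: dV/dt = 112π cm³/s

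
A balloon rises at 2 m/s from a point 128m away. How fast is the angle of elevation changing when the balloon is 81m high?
0.011157 rad/s

tan(θ) = y/128
sec²(θ) · dθ/dt = (1/128) · dy/dt
dθ/dt = cos²(θ)/128 · 2 = 128/(128² + 81²) · 2
dθ/dt = 0.011157 rad/s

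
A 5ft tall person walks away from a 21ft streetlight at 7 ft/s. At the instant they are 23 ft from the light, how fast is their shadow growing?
35/16 ft/s

By similar triangles: 21/(x+s) = 5/s
Solving: s = 5x/16
ds/dt = 5/16 · dx/dt = 5/16 · 7 = 35/16 ft/s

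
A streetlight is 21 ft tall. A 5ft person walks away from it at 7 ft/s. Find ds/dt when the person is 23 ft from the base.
35/16 ft/s

By similar triangles: 21/(x+s) = 5/s
Solving: s = 5x/16
ds/dt = 5/16 · dx/dt = 5/16 · 7 = 35/16 ft/s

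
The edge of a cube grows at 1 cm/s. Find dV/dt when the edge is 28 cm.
2352 cm³/s

V = s³
dV/dt = 3s² · ds/dt = 3·28²·1 = 2352 cm³/s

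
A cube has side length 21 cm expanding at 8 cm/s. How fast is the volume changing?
10584 cm³/s

V = s³
dV/dt = 3s² · ds/dt = 3·21²·8 = 10584 cm³/s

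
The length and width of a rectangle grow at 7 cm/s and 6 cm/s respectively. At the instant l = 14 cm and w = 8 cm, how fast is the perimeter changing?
26 cm/s

P = 2(l + w)
dP/dt = 2(dl/dt + dw/dt) = 2(7 + 6) = 26 cm/s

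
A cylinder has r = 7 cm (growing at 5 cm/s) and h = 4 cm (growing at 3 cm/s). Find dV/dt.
427π cm³/s

V = πr²h
dV/dt = 2πrh·dr/dt + πr²·dh/dt
= 2π(7)(4)(5) + π(7)²(3)
= 427π cm³/s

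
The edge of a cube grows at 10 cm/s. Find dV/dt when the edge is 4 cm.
480 cm³/s

V = s³
dV/dt = 3s² · ds/dt = 3·4²·10 = 480 cm³/s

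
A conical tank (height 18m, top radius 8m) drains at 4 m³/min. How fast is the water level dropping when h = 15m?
9/(100π) ≈ 0.02865 m/min

r/h = 8/18, so r = (4/9)h
V = (1/3)πr²h = (1/3)π((4/9)h)²h = (16/243)πh³
dV/dh = (16/81)πh²
dh/dt = (dV/dt)/(dV/dh) = -4/((16/81)π·15²) = -9/(100π) m/min
The level is dropping at 9/(100π) ≈ 0.02865 m/min.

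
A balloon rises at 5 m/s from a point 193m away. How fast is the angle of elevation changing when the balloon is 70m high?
0.022895 rad/s

tan(θ) = y/193
sec²(θ) · dθ/dt = (1/193) · dy/dt
dθ/dt = cos²(θ)/193 · 5 = 193/(193² + 70²) · 5
dθ/dt = 0.022895 rad/s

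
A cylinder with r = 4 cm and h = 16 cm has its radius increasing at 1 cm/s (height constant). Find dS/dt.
48π cm²/s

S = 2πrh + 2πr² (lateral + bases)
dS/dt = (2πh + 4πr)·dr/dt = (2π·16 + 4π·4)·1
= 48π cm²/s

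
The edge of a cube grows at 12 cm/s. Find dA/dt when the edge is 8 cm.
1152 cm²/s

A = 6s²
dA/dt = 12s · ds/dt = 12·8·12 = 1152 cm²/s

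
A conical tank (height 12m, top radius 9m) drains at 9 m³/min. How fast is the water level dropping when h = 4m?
1/π ≈ 0.3183 m/min

r/h = 9/12, so r = (3/4)h
V = (1/3)πr²h = (1/3)π((3/4)h)²h = (3/16)πh³
dV/dh = (9/16)πh²
dh/dt = (dV/dt)/(dV/dh) = -9/((9/16)π·4²) = -1/π m/min
The level is dropping at 1/π ≈ 0.3183 m/min.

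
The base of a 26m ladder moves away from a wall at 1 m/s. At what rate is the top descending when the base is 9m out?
9√595/595 ≈ 0.369 m/s

x² + y² = 26²
2x·dx/dt + 2y·dy/dt = 0
dy/dt = -x/y · dx/dt = -9/√595 · 1 = -9√595/595 m/s
The top is descending at 9√595/595 ≈ 0.369 m/s.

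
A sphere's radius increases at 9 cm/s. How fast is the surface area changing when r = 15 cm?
1080π cm²/s

S = 4πr²
dS/dt = dS/dr · dr/dt = 8πr · 9
At r = 15: dS/dt = 1080π cm²/s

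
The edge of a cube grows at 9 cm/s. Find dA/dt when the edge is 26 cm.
2808 cm²/s

A = 6s²
dA/dt = 12s · ds/dt = 12·26·9 = 2808 cm²/s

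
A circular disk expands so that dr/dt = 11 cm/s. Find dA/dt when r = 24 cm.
528π cm²/s

A = πr²
dA/dt = 2πr · dr/dt = 2π(24)(11) = 528π cm²/s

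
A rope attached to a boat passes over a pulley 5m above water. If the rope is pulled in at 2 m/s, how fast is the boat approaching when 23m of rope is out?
23√14/42 ≈ 2.049 m/s

rope² = x² + 5²
x = √(23² - 5²) = 6√14
dx/dt = (rope/x) · d(rope)/dt = (23/(6√14)) · (-2) = -23√14/42 m/s
The boat approaches at 23√14/42 ≈ 2.049 m/s.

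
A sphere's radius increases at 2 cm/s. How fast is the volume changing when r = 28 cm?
6272π cm³/s

V = (4/3)πr³
dV/dt = dV/dr · dr/dt = 4πr² · 2
At r = 28: dV/dt = 6272π cm³/s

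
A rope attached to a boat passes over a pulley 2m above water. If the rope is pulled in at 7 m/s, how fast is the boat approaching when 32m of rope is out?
112√255/255 ≈ 7.014 m/s

rope² = x² + 2²
x = √(32² - 2²) = 2√255
dx/dt = (rope/x) · d(rope)/dt = (32/(2√255)) · (-7) = -112√255/255 m/s
The boat approaches at 112√255/255 ≈ 7.014 m/s.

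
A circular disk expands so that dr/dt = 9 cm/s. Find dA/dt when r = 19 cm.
342π cm²/s

A = πr²
dA/dt = 2πr · dr/dt = 2π(19)(9) = 342π cm²/s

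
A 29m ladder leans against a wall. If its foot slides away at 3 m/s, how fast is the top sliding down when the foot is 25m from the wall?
25√6/12 ≈ 5.103 m/s

x² + y² = 29²
2x·dx/dt + 2y·dy/dt = 0
dy/dt = -x/y · dx/dt = -25/(6√6) · 3 = -25√6/12 m/s
The top is descending at 25√6/12 ≈ 5.103 m/s.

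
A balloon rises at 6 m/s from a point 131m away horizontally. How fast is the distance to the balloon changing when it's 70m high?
420√22061/22061 ≈ 2.828 m/s

z² = 131² + y²
z = √(131² + 70²) = √22061
dz/dt = y/z · dy/dt = 70/√22061 · 6 = 420√22061/22061 ≈ 2.828 m/s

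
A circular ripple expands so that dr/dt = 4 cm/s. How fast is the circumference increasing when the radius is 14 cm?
8π cm/s

C = 2πr
dC/dt = 2π · dr/dt = 2π · 4 = 8π cm/s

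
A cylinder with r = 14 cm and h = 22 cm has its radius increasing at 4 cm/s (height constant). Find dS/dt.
400π cm²/s

S = 2πrh + 2πr² (lateral + bases)
dS/dt = (2πh + 4πr)·dr/dt = (2π·22 + 4π·14)·4
= 400π cm²/s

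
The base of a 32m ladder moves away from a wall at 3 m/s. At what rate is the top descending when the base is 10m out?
5√231/77 ≈ 0.9869 m/s

x² + y² = 32²
2x·dx/dt + 2y·dy/dt = 0
dy/dt = -x/y · dx/dt = -10/(2√231) · 3 = -5√231/77 m/s
The top is descending at 5√231/77 ≈ 0.9869 m/s.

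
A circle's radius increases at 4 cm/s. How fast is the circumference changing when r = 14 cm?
8π cm/s

C = 2πr
dC/dt = 2π · dr/dt = 2π · 4 = 8π cm/s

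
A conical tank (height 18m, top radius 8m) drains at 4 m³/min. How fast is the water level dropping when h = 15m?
9/(100π) ≈ 0.02865 m/min

r/h = 8/18, so r = (4/9)h
V = (1/3)πr²h = (1/3)π((4/9)h)²h = (16/243)πh³
dV/dh = (16/81)πh²
dh/dt = (dV/dt)/(dV/dh) = -4/((16/81)π·15²) = -9/(100π) m/min
The level is dropping at 9/(100π) ≈ 0.02865 m/min.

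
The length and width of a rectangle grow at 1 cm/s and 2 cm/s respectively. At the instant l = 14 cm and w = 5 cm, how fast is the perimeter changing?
6 cm/s

P = 2(l + w)
dP/dt = 2(dl/dt + dw/dt) = 2(1 + 2) = 6 cm/s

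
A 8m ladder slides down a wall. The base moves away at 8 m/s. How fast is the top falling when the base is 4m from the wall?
8√3/3 ≈ 4.619 m/s

x² + y² = 8²
2x·dx/dt + 2y·dy/dt = 0
dy/dt = -x/y · dx/dt = -4/(4√3) · 8 = -8√3/3 m/s
The top is descending at 8√3/3 ≈ 4.619 m/s.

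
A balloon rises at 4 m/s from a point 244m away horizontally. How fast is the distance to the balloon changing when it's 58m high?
116√629/3145 ≈ 0.925 m/s

z² = 244² + y²
z = √(244² + 58²) = 10√629
dz/dt = y/z · dy/dt = 58/(10√629) · 4 = 116√629/3145 ≈ 0.925 m/s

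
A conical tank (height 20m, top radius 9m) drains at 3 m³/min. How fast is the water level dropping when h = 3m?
400/(243π) ≈ 0.524 m/min

r/h = 9/20, so r = (9/20)h
V = (1/3)πr²h = (1/3)π((9/20)h)²h = (27/400)πh³
dV/dh = (81/400)πh²
dh/dt = (dV/dt)/(dV/dh) = -3/((81/400)π·3²) = -400/(243π) m/min
The level is dropping at 400/(243π) ≈ 0.524 m/min.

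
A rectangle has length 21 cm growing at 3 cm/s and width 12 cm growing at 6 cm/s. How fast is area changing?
162 cm²/s

A = lw
dA/dt = w·dl/dt + l·dw/dt = 12·3 + 21·6 = 162 cm²/s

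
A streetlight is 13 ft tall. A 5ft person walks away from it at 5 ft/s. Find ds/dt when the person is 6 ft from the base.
25/8 ft/s

By similar triangles: 13/(x+s) = 5/s
Solving: s = 5x/8
ds/dt = 5/8 · dx/dt = 5/8 · 5 = 25/8 ft/s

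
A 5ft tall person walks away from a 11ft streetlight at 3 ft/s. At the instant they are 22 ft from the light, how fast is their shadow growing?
5/2 ft/s

By similar triangles: 11/(x+s) = 5/s
Solving: s = 5x/6
ds/dt = 5/6 · dx/dt = 5/6 · 3 = 5/2 ft/s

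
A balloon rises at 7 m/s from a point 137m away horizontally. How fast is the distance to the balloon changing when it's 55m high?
385√21794/21794 ≈ 2.608 m/s

z² = 137² + y²
z = √(137² + 55²) = √21794
dz/dt = y/z · dy/dt = 55/√21794 · 7 = 385√21794/21794 ≈ 2.608 m/s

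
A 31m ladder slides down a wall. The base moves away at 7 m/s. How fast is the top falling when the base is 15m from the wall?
105√46/184 ≈ 3.87 m/s

x² + y² = 31²
2x·dx/dt + 2y·dy/dt = 0
dy/dt = -x/y · dx/dt = -15/(4√46) · 7 = -105√46/184 m/s
The top is descending at 105√46/184 ≈ 3.87 m/s.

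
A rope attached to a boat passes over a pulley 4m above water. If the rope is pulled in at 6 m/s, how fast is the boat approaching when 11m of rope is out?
22√105/35 ≈ 6.441 m/s

rope² = x² + 4²
x = √(11² - 4²) = √105
dx/dt = (rope/x) · d(rope)/dt = (11/√105) · (-6) = -22√105/35 m/s
The boat approaches at 22√105/35 ≈ 6.441 m/s.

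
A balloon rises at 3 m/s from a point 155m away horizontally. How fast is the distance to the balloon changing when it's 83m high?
249√30914/30914 ≈ 1.416 m/s

z² = 155² + y²
z = √(155² + 83²) = √30914
dz/dt = y/z · dy/dt = 83/√30914 · 3 = 249√30914/30914 ≈ 1.416 m/s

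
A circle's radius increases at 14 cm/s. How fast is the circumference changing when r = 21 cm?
28π cm/s

C = 2πr
dC/dt = 2π · dr/dt = 2π · 14 = 28π cm/s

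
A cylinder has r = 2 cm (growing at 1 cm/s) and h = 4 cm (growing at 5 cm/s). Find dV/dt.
36π cm³/s

V = πr²h
dV/dt = 2πrh·dr/dt + πr²·dh/dt
= 2π(2)(4)(1) + π(2)²(5)
= 36π cm³/s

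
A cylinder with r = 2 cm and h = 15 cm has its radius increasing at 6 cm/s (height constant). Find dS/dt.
228π cm²/s

S = 2πrh + 2πr² (lateral + bases)
dS/dt = (2πh + 4πr)·dr/dt = (2π·15 + 4π·2)·6
= 228π cm²/s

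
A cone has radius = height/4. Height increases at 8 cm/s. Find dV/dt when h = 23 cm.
529π/2 cm³/s

V = (1/3)π(h/4)²h = πh³/48
dV/dt = πh²/16 · 8
At h = 23: dV/dt = 529π/2 cm³/s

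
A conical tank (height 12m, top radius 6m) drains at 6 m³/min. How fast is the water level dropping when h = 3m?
8/(3π) ≈ 0.8488 m/min

r/h = 6/12, so r = (1/2)h
V = (1/3)πr²h = (1/3)π((1/2)h)²h = (1/12)πh³
dV/dh = (1/4)πh²
dh/dt = (dV/dt)/(dV/dh) = -6/((1/4)π·3²) = -8/(3π) m/min
The level is dropping at 8/(3π) ≈ 0.8488 m/min.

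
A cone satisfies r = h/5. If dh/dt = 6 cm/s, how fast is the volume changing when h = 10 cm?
24π cm³/s

V = (1/3)π(h/5)²h = πh³/75
dV/dt = πh²/25 · 6
At h = 10: dV/dt = 24π cm³/s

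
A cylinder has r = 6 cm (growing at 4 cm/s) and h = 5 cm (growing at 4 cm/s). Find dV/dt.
384π cm³/s

V = πr²h
dV/dt = 2πrh·dr/dt + πr²·dh/dt
= 2π(6)(5)(4) + π(6)²(4)
= 384π cm³/s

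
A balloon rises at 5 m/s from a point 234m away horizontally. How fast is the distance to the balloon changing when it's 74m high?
185√15058/15058 ≈ 1.508 m/s

z² = 234² + y²
z = √(234² + 74²) = 2√15058
dz/dt = y/z · dy/dt = 74/(2√15058) · 5 = 185√15058/15058 ≈ 1.508 m/s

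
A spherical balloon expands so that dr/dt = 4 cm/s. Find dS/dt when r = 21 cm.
672π cm²/s

S = 4πr²
dS/dt = dS/dr · dr/dt = 8πr · 4
At r = 21: dS/dt = 672π cm²/s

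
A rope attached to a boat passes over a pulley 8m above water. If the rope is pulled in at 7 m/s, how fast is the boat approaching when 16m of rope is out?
14√3/3 ≈ 8.083 m/s

rope² = x² + 8²
x = √(16² - 8²) = 8√3
dx/dt = (rope/x) · d(rope)/dt = (16/(8√3)) · (-7) = -14√3/3 m/s
The boat approaches at 14√3/3 ≈ 8.083 m/s.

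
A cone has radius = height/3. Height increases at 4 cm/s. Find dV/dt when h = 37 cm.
5476π/9 cm³/s

V = (1/3)π(h/3)²h = πh³/27
dV/dt = πh²/9 · 4
At h = 37: dV/dt = 5476π/9 cm³/s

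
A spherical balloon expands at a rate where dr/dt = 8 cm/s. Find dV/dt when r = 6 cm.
1152π cm³/s

V = (4/3)πr³
dV/dt = dV/dr · dr/dt = 4πr² · 8
At r = 6: dV/dt = 1152π cm³/s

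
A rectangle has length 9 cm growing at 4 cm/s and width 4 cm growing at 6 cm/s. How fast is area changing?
70 cm²/s

A = lw
dA/dt = w·dl/dt + l·dw/dt = 4·4 + 9·6 = 70 cm²/s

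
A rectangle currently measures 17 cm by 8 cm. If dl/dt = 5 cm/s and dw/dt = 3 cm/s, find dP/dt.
16 cm/s

P = 2(l + w)
dP/dt = 2(dl/dt + dw/dt) = 2(5 + 3) = 16 cm/s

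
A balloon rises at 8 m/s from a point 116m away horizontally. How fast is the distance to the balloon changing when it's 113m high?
904√1049/5245 ≈ 5.582 m/s

z² = 116² + y²
z = √(116² + 113²) = 5√1049
dz/dt = y/z · dy/dt = 113/(5√1049) · 8 = 904√1049/5245 ≈ 5.582 m/s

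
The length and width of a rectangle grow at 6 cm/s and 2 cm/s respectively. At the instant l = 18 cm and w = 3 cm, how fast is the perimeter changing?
16 cm/s

P = 2(l + w)
dP/dt = 2(dl/dt + dw/dt) = 2(6 + 2) = 16 cm/s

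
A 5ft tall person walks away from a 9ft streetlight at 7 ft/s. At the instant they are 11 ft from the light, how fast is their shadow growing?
35/4 ft/s

By similar triangles: 9/(x+s) = 5/s
Solving: s = 5x/4
ds/dt = 5/4 · dx/dt = 5/4 · 7 = 35/4 ft/s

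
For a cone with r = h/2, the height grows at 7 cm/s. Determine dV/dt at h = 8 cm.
112π cm³/s

V = (1/3)π(h/2)²h = πh³/12
dV/dt = πh²/4 · 7
At h = 8: dV/dt = 112π cm³/s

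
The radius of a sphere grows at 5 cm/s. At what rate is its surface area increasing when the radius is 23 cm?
920π cm²/s

S = 4πr²
dS/dt = dS/dr · dr/dt = 8πr · 5
At r = 23: dS/dt = 920π cm²/s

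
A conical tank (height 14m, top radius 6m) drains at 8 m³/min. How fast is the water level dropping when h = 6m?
98/(81π) ≈ 0.3851 m/min

r/h = 6/14, so r = (3/7)h
V = (1/3)πr²h = (1/3)π((3/7)h)²h = (3/49)πh³
dV/dh = (9/49)πh²
dh/dt = (dV/dt)/(dV/dh) = -8/((9/49)π·6²) = -98/(81π) m/min
The level is dropping at 98/(81π) ≈ 0.3851 m/min.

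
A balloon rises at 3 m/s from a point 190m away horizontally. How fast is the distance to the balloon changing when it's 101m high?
303√46301/46301 ≈ 1.408 m/s

z² = 190² + y²
z = √(190² + 101²) = √46301
dz/dt = y/z · dy/dt = 101/√46301 · 3 = 303√46301/46301 ≈ 1.408 m/s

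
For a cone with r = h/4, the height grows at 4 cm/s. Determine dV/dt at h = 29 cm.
841π/4 cm³/s

V = (1/3)π(h/4)²h = πh³/48
dV/dt = πh²/16 · 4
At h = 29: dV/dt = 841π/4 cm³/s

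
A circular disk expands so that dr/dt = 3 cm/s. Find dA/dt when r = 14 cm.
84π cm²/s

A = πr²
dA/dt = 2πr · dr/dt = 2π(14)(3) = 84π cm²/s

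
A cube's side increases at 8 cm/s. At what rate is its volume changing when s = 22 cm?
11616 cm³/s

V = s³
dV/dt = 3s² · ds/dt = 3·22²·8 = 11616 cm³/s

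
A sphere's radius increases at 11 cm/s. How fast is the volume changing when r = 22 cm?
21296π cm³/s

V = (4/3)πr³
dV/dt = dV/dr · dr/dt = 4πr² · 11
At r = 22: dV/dt = 21296π cm³/s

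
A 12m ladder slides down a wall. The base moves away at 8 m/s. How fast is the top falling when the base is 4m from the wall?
2√2 ≈ 2.828 m/s

x² + y² = 12²
2x·dx/dt + 2y·dy/dt = 0
dy/dt = -x/y · dx/dt = -4/(8√2) · 8 = -2√2 m/s
The top is descending at 2√2 ≈ 2.828 m/s.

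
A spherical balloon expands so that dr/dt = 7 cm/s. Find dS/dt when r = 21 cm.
1176π cm²/s

S = 4πr²
dS/dt = dS/dr · dr/dt = 8πr · 7
At r = 21: dS/dt = 1176π cm²/s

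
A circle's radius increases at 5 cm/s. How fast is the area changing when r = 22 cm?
220π cm²/s

A = πr²
dA/dt = 2πr · dr/dt = 2π(22)(5) = 220π cm²/s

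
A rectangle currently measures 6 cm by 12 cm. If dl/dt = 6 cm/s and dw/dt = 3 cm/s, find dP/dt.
18 cm/s

P = 2(l + w)
dP/dt = 2(dl/dt + dw/dt) = 2(6 + 3) = 18 cm/s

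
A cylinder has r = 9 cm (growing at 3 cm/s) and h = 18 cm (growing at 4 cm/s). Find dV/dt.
1296π cm³/s

V = πr²h
dV/dt = 2πrh·dr/dt + πr²·dh/dt
= 2π(9)(18)(3) + π(9)²(4)
= 1296π cm³/s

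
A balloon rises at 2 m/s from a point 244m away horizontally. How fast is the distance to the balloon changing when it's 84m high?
21√4162/2081 ≈ 0.651 m/s

z² = 244² + y²
z = √(244² + 84²) = 4√4162
dz/dt = y/z · dy/dt = 84/(4√4162) · 2 = 21√4162/2081 ≈ 0.651 m/s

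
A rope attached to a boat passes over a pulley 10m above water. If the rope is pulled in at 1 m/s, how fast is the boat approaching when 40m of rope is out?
4√15/15 ≈ 1.033 m/s

rope² = x² + 10²
x = √(40² - 10²) = 10√15
dx/dt = (rope/x) · d(rope)/dt = (40/(10√15)) · (-1) = -4√15/15 m/s
The boat approaches at 4√15/15 ≈ 1.033 m/s.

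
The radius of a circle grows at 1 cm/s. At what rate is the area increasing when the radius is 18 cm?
36π cm²/s

A = πr²
dA/dt = 2πr · dr/dt = 2π(18)(1) = 36π cm²/s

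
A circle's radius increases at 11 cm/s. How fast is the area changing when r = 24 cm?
528π cm²/s

A = πr²
dA/dt = 2πr · dr/dt = 2π(24)(11) = 528π cm²/s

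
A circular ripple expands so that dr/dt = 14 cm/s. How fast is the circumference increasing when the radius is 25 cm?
28π cm/s

C = 2πr
dC/dt = 2π · dr/dt = 2π · 14 = 28π cm/s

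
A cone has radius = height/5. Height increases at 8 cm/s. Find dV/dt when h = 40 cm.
512π cm³/s

V = (1/3)π(h/5)²h = πh³/75
dV/dt = πh²/25 · 8
At h = 40: dV/dt = 512π cm³/s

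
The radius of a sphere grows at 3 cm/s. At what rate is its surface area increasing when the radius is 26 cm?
624π cm²/s

S = 4πr²
dS/dt = dS/dr · dr/dt = 8πr · 3
At r = 26: dS/dt = 624π cm²/s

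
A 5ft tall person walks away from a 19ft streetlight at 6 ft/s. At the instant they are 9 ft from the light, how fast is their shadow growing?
15/7 ft/s

By similar triangles: 19/(x+s) = 5/s
Solving: s = 5x/14
ds/dt = 5/14 · dx/dt = 5/14 · 6 = 15/7 ft/s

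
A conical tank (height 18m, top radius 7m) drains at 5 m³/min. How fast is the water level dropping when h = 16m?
405/(3136π) ≈ 0.04111 m/min

r/h = 7/18, so r = (7/18)h
V = (1/3)πr²h = (1/3)π((7/18)h)²h = (49/972)πh³
dV/dh = (49/324)πh²
dh/dt = (dV/dt)/(dV/dh) = -5/((49/324)π·16²) = -405/(3136π) m/min
The level is dropping at 405/(3136π) ≈ 0.04111 m/min.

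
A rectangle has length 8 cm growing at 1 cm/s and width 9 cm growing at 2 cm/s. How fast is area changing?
25 cm²/s

A = lw
dA/dt = w·dl/dt + l·dw/dt = 9·1 + 8·2 = 25 cm²/s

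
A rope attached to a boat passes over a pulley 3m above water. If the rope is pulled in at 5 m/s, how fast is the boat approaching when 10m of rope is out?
50√91/91 ≈ 5.241 m/s

rope² = x² + 3²
x = √(10² - 3²) = √91
dx/dt = (rope/x) · d(rope)/dt = (10/√91) · (-5) = -50√91/91 m/s
The boat approaches at 50√91/91 ≈ 5.241 m/s.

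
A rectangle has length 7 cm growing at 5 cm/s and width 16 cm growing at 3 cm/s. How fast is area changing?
101 cm²/s

A = lw
dA/dt = w·dl/dt + l·dw/dt = 16·5 + 7·3 = 101 cm²/s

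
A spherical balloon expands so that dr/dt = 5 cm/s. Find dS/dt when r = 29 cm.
1160π cm²/s

S = 4πr²
dS/dt = dS/dr · dr/dt = 8πr · 5
At r = 29: dS/dt = 1160π cm²/s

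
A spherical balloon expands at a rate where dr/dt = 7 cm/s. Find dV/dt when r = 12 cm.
4032π cm³/s

V = (4/3)πr³
dV/dt = dV/dr · dr/dt = 4πr² · 7
At r = 12: dV/dt = 4032π cm³/s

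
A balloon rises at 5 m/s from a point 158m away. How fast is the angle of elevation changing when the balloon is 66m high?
0.026944 rad/s

tan(θ) = y/158
sec²(θ) · dθ/dt = (1/158) · dy/dt
dθ/dt = cos²(θ)/158 · 5 = 158/(158² + 66²) · 5
dθ/dt = 0.026944 rad/s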